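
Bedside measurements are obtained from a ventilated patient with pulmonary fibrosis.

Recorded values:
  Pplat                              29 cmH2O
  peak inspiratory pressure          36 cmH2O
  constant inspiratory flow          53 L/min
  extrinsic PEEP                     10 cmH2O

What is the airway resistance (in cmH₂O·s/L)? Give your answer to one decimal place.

7.9

Flow: 53 L/min ÷ 60 = 0.8833 L/s.
Raw = (PIP − Pplat) / flow = (36 − 29) / 0.8833 = 7.0 / 0.8833 = 7.925 cmH2O·s/L.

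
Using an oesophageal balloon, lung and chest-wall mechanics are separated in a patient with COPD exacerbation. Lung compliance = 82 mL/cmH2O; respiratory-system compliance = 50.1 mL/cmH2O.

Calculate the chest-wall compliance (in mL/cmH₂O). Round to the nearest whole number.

1/Ccw = 1/Crs − 1/CL.
1/Ccw = 1/50.1 − 1/82 = 0.007765.
Ccw = 128.78 mL/cmH2O.

129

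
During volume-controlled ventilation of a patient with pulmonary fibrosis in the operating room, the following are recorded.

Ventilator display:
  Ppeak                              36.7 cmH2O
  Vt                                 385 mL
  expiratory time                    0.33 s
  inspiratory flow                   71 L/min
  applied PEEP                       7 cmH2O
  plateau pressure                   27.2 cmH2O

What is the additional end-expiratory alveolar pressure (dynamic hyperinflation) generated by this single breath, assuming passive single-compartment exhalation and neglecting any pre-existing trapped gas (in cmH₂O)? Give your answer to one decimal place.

2.3

Flow: 71 L/min ÷ 60 = 1.1833 L/s.
R = (PIP − Pplat)/V̇ = (36.7 − 27.2) / 1.1833 = 9.5/1.1833 = 8.028 cmH2O·s/L.
C = Vt/(Pplat − PEEP) = 385.0 / (27.2 − 7) = 385.0/20.2 = 19.059 mL/cmH2O.
τ = R × C = 8.028 × 0.01906 L/cmH2O = 0.153 s.
Fraction remaining = e^(−Te/τ) = e^(−0.33/0.153) = 0.1157; trapped volume = 385.0 × 0.1157 = 44.545 mL.
Additional alveolar pressure from trapping ≈ V_trapped / C = 44.545 / 19.059 = 2.337 cmH2O.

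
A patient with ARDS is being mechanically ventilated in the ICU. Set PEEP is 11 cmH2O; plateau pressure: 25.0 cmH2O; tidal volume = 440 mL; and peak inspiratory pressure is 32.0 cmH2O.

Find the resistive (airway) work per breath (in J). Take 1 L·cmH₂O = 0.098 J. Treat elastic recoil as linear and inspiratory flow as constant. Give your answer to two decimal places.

0.30

With constant inspiratory flow the resistive pressure is constant at PIP − Pplat = 32.0 − 25.0 = 7.0 cmH2O, so resistive work = 7.0 × 0.440 = 3.08 L·cmH2O.
× 0.098 J/(L·cmH2O) → 0.3018 J.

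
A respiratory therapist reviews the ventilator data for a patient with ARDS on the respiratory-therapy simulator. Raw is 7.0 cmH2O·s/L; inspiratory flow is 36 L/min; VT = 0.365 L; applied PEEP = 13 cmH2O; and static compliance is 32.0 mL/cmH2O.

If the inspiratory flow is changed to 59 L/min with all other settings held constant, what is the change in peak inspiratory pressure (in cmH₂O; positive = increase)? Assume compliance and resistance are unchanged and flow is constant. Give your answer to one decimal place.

2.7

Flow: 36 L/min ÷ 60 = 0.6 L/s.
New flow: 59 L/min ÷ 60 = 0.9833 L/s.
PIP = Vt/C + R·V̇ + PEEP (constant-flow equation of motion).
Only the resistive term changes: ΔPIP = R × ΔV̇ = 7.0 × (0.9833 − 0.6) = 7.0 × 0.3833 = 2.683 cmH2O.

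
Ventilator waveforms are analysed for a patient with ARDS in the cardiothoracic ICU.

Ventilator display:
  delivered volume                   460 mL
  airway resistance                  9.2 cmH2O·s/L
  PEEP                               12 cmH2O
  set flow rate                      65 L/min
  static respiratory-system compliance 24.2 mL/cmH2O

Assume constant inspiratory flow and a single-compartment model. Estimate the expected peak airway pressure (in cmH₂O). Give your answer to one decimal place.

41.0

Flow: 65 L/min ÷ 60 = 1.0833 L/s.
Equation of motion (constant flow): PIP = Vt/C + R·V̇ + PEEP.
PIP = 460/24.2 + 9.2×1.0833 + 12 = 19.008 + 9.966 + 12 = 40.974 cmH2O.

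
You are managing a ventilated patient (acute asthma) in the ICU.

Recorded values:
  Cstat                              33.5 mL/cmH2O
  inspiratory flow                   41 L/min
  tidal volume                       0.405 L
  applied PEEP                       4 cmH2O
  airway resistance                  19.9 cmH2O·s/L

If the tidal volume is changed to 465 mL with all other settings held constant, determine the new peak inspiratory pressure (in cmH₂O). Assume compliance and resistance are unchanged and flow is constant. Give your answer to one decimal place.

Flow: 41 L/min ÷ 60 = 0.6833 L/s.
PIP = Vt/C + R·V̇ + PEEP (constant-flow equation of motion).
Only the elastic term changes: ΔPIP = ΔVt / C = (465 − 405) / 33.5 = 1.791 cmH2O.
Original PIP = 405/33.5 + 19.9×0.6833 + 4 = 29.687 cmH2O; new PIP = 29.687 + (1.791) = 31.478 cmH2O.

31.5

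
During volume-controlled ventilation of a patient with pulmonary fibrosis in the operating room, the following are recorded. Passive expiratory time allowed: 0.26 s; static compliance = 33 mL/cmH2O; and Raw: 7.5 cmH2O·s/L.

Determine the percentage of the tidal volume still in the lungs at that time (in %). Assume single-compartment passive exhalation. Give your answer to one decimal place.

τ = R × C = 7.5 × 33 mL/cmH2O = 7.5 × 0.033 L/cmH2O = 0.2475 s.
Passive exhalation: V(t)/V₀ = e^(−t/τ) = e^(−0.26/0.2475) = 0.3498.
Fraction remaining = 0.3498 → 34.98%.

35.0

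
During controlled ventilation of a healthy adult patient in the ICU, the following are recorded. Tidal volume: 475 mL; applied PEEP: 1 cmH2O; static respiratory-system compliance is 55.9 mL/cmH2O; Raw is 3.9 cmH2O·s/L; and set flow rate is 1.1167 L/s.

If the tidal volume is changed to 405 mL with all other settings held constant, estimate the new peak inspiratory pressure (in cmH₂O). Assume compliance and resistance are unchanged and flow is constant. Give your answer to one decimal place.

12.6

PIP = Vt/C + R·V̇ + PEEP (constant-flow equation of motion).
Only the elastic term changes: ΔPIP = ΔVt / C = (405 − 475) / 55.9 = -1.252 cmH2O.
Original PIP = 475/55.9 + 3.9×1.1167 + 1 = 13.852 cmH2O; new PIP = 13.852 + (-1.252) = 12.6 cmH2O.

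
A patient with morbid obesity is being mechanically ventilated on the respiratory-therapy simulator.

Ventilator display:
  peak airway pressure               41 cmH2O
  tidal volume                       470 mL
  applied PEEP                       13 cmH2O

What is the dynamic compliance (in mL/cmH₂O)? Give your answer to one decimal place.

16.8

Dynamic compliance = Vt / (PIP − PEEP) = 470 / (41 − 13) = 470 / 28.0 = 16.786 mL/cmH2O.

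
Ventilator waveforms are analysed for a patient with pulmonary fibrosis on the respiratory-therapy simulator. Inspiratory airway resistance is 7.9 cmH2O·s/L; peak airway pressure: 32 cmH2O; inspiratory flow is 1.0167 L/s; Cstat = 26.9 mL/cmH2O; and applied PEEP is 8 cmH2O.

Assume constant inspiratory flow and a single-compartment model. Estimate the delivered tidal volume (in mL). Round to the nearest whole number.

Equation of motion (constant flow): PIP = Vt/C + R·V̇ + PEEP.
Vt/C = PIP − R·V̇ − PEEP = 32 − 8.032 − 8 = 15.968 cmH2O.
Vt = C × 15.968 = 26.9 × 15.968 = 429.54 mL.

430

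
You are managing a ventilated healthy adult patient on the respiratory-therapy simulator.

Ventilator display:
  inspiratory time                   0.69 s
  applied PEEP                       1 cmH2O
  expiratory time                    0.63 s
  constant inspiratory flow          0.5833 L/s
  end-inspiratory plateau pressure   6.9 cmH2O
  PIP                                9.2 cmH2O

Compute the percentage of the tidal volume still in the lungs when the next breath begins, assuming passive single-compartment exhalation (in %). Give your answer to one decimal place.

Vt = flow × Ti = 0.5833 L/s × 0.69 s × 1000 mL/L = 402.48 mL.
R = (PIP − Pplat)/V̇ = (9.2 − 6.9) / 0.5833 = 2.3/0.5833 = 3.943 cmH2O·s/L.
C = Vt/(Pplat − PEEP) = 402.48 / (6.9 − 1) = 402.48/5.9 = 68.217 mL/cmH2O.
τ = R × C = 3.943 × 0.06822 L/cmH2O = 0.269 s.
Fraction remaining at end-expiration = e^(−Te/τ) = e^(−0.63/0.269) = 0.09613 → 9.613%.

9.6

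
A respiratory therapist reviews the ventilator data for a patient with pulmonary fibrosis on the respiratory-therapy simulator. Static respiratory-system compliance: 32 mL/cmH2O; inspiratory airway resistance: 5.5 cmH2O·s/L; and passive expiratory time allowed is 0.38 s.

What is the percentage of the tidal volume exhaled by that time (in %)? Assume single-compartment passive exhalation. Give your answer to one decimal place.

τ = R × C = 5.5 × 32 mL/cmH2O = 5.5 × 0.032 L/cmH2O = 0.176 s.
Passive exhalation: V(t)/V₀ = e^(−t/τ) = e^(−0.38/0.176) = 0.1154.
Fraction exhaled = 1 − 0.1154 = 0.8846 → 88.46%.

88.5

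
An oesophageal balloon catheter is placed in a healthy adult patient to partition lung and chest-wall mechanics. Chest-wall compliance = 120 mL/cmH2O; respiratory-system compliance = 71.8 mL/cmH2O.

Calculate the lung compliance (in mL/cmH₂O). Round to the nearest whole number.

179

1/CL = 1/Crs − 1/Ccw.
1/CL = 1/71.8 − 1/120 = 0.005594.
CL = 178.76 mL/cmH2O.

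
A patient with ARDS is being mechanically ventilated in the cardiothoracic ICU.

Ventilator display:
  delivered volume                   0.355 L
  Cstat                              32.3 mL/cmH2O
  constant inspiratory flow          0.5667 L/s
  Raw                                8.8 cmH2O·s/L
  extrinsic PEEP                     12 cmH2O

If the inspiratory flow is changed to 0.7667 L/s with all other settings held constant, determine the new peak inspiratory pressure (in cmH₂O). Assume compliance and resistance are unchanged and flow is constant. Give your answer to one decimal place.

PIP = Vt/C + R·V̇ + PEEP (constant-flow equation of motion).
Only the resistive term changes: ΔPIP = R × ΔV̇ = 8.8 × (0.7667 − 0.5667) = 8.8 × 0.2 = 1.76 cmH2O.
Original PIP = 355/32.3 + 8.8×0.5667 + 12 = 27.978 cmH2O; new PIP = 27.978 + (1.76) = 29.738 cmH2O.

29.7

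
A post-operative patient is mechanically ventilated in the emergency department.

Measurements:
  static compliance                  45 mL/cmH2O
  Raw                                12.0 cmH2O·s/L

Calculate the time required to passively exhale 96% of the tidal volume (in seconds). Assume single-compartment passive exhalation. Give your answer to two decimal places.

1.74

τ = R × C = 12.0 × 45 mL/cmH2O = 12.0 × 0.045 L/cmH2O = 0.54 s.
Exhaled fraction f = 1 − e^(−t/τ) → t = −τ·ln(1 − f) = −0.54·ln(0.04) = 1.738 s.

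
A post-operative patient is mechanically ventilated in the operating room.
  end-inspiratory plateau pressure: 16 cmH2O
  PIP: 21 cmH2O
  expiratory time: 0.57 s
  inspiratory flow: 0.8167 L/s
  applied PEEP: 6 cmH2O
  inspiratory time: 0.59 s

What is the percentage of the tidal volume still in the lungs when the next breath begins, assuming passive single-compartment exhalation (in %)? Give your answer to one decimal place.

Vt = flow × Ti = 0.8167 L/s × 0.59 s × 1000 mL/L = 481.85 mL.
R = (PIP − Pplat)/V̇ = (21 − 16) / 0.8167 = 5.0/0.8167 = 6.122 cmH2O·s/L.
C = Vt/(Pplat − PEEP) = 481.85 / (16 − 6) = 481.85/10.0 = 48.185 mL/cmH2O.
τ = R × C = 6.122 × 0.04819 L/cmH2O = 0.295 s.
Fraction remaining at end-expiration = e^(−Te/τ) = e^(−0.57/0.295) = 0.1448 → 14.48%.

14.5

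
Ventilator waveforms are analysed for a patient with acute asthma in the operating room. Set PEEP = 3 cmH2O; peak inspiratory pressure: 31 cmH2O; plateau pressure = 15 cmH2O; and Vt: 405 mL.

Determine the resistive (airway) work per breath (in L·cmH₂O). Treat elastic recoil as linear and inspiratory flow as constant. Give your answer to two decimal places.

6.48

With constant inspiratory flow the resistive pressure is constant at PIP − Pplat = 31 − 15 = 16.0 cmH2O, so resistive work = 16.0 × 0.405 = 6.48 L·cmH2O.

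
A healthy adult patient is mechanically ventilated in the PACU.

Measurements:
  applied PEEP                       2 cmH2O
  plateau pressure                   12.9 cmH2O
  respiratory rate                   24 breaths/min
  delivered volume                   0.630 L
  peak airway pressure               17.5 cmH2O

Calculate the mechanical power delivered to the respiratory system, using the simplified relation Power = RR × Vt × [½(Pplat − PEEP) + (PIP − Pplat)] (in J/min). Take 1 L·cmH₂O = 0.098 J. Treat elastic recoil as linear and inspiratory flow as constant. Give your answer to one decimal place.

Per-breath work = Vt × [½(Pplat−PEEP) + (PIP−Pplat)] = 0.630 × [0.5×10.9 + 4.6] = 0.630 × 10.05 = 6.332 L·cmH2O.
Power = 24 × 6.332 = 151.97 L·cmH2O/min.
× 0.098 J/(L·cmH2O) → 14.893 J/min.

14.9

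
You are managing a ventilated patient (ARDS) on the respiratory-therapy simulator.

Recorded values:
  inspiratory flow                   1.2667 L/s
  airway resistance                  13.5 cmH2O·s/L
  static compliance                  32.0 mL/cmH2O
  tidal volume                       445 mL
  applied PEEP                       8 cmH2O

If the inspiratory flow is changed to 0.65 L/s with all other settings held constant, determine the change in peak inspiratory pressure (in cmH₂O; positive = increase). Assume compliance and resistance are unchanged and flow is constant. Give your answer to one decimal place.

-8.3

PIP = Vt/C + R·V̇ + PEEP (constant-flow equation of motion).
Only the resistive term changes: ΔPIP = R × ΔV̇ = 13.5 × (0.65 − 1.2667) = 13.5 × -0.6167 = -8.325 cmH2O.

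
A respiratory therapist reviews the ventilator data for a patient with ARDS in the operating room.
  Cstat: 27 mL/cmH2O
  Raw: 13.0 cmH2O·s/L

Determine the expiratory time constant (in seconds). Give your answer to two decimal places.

τ = R × C = 13.0 × 27 mL/cmH2O = 13.0 × 0.027 L/cmH2O = 0.351 s.

0.35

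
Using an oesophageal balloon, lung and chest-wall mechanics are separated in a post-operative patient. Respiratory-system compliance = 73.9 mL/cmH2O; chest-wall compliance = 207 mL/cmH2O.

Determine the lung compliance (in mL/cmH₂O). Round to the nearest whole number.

1/CL = 1/Crs − 1/Ccw.
1/CL = 1/73.9 − 1/207 = 0.008701.
CL = 114.93 mL/cmH2O.

115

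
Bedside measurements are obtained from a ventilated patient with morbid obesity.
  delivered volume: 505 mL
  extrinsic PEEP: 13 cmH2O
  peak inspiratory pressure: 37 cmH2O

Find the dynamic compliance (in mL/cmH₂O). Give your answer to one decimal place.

21.0

Dynamic compliance = Vt / (PIP − PEEP) = 505 / (37 − 13) = 505 / 24.0 = 21.042 mL/cmH2O.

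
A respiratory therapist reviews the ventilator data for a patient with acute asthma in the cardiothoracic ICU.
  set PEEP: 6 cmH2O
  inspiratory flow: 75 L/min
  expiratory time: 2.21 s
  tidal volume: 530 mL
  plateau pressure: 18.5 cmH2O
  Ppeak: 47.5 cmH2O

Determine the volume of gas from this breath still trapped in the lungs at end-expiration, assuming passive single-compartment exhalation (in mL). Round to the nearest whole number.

56

Flow: 75 L/min ÷ 60 = 1.25 L/s.
R = (PIP − Pplat)/V̇ = (47.5 − 18.5) / 1.25 = 29.0/1.25 = 23.2 cmH2O·s/L.
C = Vt/(Pplat − PEEP) = 530.0 / (18.5 − 6) = 530.0/12.5 = 42.4 mL/cmH2O.
τ = R × C = 23.2 × 0.0424 L/cmH2O = 0.9837 s.
Fraction remaining = e^(−Te/τ) = e^(−2.21/0.9837) = 0.1058.
Trapped volume = 530.0 × 0.1058 = 56.074 mL.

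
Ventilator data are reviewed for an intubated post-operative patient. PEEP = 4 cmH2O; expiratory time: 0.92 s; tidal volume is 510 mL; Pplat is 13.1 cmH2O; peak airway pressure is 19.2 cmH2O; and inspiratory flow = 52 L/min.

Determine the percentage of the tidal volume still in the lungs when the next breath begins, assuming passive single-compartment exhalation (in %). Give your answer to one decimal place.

9.7

Flow: 52 L/min ÷ 60 = 0.8667 L/s.
R = (PIP − Pplat)/V̇ = (19.2 − 13.1) / 0.8667 = 6.1/0.8667 = 7.038 cmH2O·s/L.
C = Vt/(Pplat − PEEP) = 510.0 / (13.1 − 4) = 510.0/9.1 = 56.044 mL/cmH2O.
τ = R × C = 7.038 × 0.05604 L/cmH2O = 0.3944 s.
Fraction remaining at end-expiration = e^(−Te/τ) = e^(−0.92/0.3944) = 0.09704 → 9.704%.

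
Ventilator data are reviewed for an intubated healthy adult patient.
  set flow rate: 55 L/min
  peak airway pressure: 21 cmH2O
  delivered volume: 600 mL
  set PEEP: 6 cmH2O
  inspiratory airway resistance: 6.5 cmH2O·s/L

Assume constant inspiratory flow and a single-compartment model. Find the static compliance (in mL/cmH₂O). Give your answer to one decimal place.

66.4

Flow: 55 L/min ÷ 60 = 0.9167 L/s.
Equation of motion (constant flow): PIP = Vt/C + R·V̇ + PEEP.
Vt/C = PIP − R·V̇ − PEEP = 21 − 6.5×0.9167 − 6 = 21 − 5.959 − 6 = 9.041 cmH2O.
C = Vt / 9.041 = 600 / 9.041 = 66.364 mL/cmH2O.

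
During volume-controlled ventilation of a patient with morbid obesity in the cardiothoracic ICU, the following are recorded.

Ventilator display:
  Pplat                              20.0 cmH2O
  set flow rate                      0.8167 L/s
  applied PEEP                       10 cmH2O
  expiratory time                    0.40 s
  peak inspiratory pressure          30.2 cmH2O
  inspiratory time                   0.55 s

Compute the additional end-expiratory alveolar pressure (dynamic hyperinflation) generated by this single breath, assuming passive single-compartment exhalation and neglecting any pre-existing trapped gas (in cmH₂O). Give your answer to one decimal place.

Vt = flow × Ti = 0.8167 L/s × 0.55 s × 1000 mL/L = 449.19 mL.
R = (PIP − Pplat)/V̇ = (30.2 − 20.0) / 0.8167 = 10.2/0.8167 = 12.489 cmH2O·s/L.
C = Vt/(Pplat − PEEP) = 449.19 / (20.0 − 10) = 449.19/10.0 = 44.919 mL/cmH2O.
τ = R × C = 12.489 × 0.04492 L/cmH2O = 0.561 s.
Fraction remaining = e^(−Te/τ) = e^(−0.40/0.561) = 0.4902; trapped volume = 449.19 × 0.4902 = 220.19 mL.
Additional alveolar pressure from trapping ≈ V_trapped / C = 220.19 / 44.919 = 4.902 cmH2O.

4.9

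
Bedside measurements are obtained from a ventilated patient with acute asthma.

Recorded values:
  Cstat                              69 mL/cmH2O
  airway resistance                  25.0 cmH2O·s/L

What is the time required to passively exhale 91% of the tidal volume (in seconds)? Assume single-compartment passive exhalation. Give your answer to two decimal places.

4.15

τ = R × C = 25.0 × 69 mL/cmH2O = 25.0 × 0.069 L/cmH2O = 1.725 s.
Exhaled fraction f = 1 − e^(−t/τ) → t = −τ·ln(1 − f) = −1.725·ln(0.09) = 4.154 s.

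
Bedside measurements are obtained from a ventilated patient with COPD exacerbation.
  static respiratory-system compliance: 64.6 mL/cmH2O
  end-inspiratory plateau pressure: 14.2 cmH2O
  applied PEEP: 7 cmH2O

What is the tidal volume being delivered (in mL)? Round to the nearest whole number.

465

Vt = Cstat × (Pplat − PEEP) = 64.6 × (14.2 − 7) = 64.6 × 7.2 = 465.12 mL.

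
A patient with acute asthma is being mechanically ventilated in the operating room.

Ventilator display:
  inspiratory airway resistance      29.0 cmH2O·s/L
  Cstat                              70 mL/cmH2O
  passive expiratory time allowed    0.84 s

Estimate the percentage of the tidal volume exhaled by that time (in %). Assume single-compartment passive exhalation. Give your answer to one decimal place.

τ = R × C = 29.0 × 70 mL/cmH2O = 29.0 × 0.070 L/cmH2O = 2.03 s.
Passive exhalation: V(t)/V₀ = e^(−t/τ) = e^(−0.84/2.03) = 0.6611.
Fraction exhaled = 1 − 0.6611 = 0.3389 → 33.89%.

33.9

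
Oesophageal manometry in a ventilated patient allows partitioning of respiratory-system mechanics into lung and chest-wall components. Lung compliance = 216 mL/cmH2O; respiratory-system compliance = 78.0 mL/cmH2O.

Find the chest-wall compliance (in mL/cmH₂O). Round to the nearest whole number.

122

1/Ccw = 1/Crs − 1/CL.
1/Ccw = 1/78.0 − 1/216 = 0.008191.
Ccw = 122.09 mL/cmH2O.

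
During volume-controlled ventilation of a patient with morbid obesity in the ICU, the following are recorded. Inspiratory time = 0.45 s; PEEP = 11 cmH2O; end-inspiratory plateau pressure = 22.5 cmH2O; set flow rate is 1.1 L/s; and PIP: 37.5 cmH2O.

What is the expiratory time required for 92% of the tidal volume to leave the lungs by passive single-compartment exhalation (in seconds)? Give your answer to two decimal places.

Vt = flow × Ti = 1.1 L/s × 0.45 s × 1000 mL/L = 495.0 mL.
R = (PIP − Pplat)/V̇ = (37.5 − 22.5) / 1.1 = 15.0/1.1 = 13.636 cmH2O·s/L.
C = Vt/(Pplat − PEEP) = 495.0 / (22.5 − 11) = 495.0/11.5 = 43.043 mL/cmH2O.
τ = R × C = 13.636 × 0.04304 L/cmH2O = 0.5869 s.
t = −τ·ln(1 − 0.92) = −0.5869·ln(0.08) = 1.482 s.

1.48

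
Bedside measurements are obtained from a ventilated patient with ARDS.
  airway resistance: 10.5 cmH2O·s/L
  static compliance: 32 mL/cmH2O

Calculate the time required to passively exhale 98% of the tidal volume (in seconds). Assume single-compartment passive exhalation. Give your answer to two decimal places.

1.31

τ = R × C = 10.5 × 32 mL/cmH2O = 10.5 × 0.032 L/cmH2O = 0.336 s.
Exhaled fraction f = 1 − e^(−t/τ) → t = −τ·ln(1 − f) = −0.336·ln(0.02) = 1.314 s.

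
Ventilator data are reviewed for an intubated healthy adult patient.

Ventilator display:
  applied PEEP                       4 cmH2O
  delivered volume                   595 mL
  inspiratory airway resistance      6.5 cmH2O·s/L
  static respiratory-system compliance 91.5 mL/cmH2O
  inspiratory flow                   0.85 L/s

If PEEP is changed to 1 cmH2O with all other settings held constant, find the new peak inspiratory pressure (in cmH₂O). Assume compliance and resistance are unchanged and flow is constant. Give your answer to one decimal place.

PIP = Vt/C + R·V̇ + PEEP (constant-flow equation of motion).
Only the baseline term changes: ΔPIP = ΔPEEP = 1 − 4 = -3.0 cmH2O.
Original PIP = 595/91.5 + 6.5×0.85 + 4 = 16.028 cmH2O; new PIP = 16.028 + (-3.0) = 13.028 cmH2O.

13.0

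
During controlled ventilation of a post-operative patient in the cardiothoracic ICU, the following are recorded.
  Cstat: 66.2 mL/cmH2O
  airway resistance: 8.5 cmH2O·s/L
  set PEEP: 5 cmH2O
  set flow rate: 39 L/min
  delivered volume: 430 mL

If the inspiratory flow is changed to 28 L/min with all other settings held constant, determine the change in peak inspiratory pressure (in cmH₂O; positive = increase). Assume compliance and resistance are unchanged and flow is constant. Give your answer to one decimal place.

Flow: 39 L/min ÷ 60 = 0.65 L/s.
New flow: 28 L/min ÷ 60 = 0.4667 L/s.
PIP = Vt/C + R·V̇ + PEEP (constant-flow equation of motion).
Only the resistive term changes: ΔPIP = R × ΔV̇ = 8.5 × (0.4667 − 0.65) = 8.5 × -0.1833 = -1.558 cmH2O.

-1.6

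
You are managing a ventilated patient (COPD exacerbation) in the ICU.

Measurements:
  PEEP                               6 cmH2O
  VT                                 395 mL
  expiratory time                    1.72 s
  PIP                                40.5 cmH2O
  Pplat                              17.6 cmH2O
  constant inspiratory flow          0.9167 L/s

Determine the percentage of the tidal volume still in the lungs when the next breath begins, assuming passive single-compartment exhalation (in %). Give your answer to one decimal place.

R = (PIP − Pplat)/V̇ = (40.5 − 17.6) / 0.9167 = 22.9/0.9167 = 24.981 cmH2O·s/L.
C = Vt/(Pplat − PEEP) = 395.0 / (17.6 − 6) = 395.0/11.6 = 34.052 mL/cmH2O.
τ = R × C = 24.981 × 0.03405 L/cmH2O = 0.8506 s.
Fraction remaining at end-expiration = e^(−Te/τ) = e^(−1.72/0.8506) = 0.1324 → 13.24%.

13.2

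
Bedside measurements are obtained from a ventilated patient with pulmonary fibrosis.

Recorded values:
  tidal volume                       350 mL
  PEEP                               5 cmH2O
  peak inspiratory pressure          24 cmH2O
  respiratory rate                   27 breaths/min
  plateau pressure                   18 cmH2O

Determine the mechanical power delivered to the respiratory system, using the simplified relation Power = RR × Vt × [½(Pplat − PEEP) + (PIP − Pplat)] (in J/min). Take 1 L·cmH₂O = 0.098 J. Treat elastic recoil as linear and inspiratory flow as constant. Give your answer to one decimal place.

Per-breath work = Vt × [½(Pplat−PEEP) + (PIP−Pplat)] = 0.350 × [0.5×13.0 + 6.0] = 0.350 × 12.5 = 4.375 L·cmH2O.
Power = 27 × 4.375 = 118.13 L·cmH2O/min.
× 0.098 J/(L·cmH2O) → 11.577 J/min.

11.6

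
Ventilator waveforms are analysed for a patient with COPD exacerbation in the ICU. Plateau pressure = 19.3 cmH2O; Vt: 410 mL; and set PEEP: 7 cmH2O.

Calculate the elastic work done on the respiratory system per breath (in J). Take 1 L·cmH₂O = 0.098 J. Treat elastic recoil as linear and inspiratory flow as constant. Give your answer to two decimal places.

Elastic work ≈ ½ × (Pplat − PEEP) × Vt = 0.5 × (19.3 − 7) × 0.410 L = 0.5 × 12.3 × 0.410 = 2.522 L·cmH2O.
× 0.098 J/(L·cmH2O) → 0.2472 J.

0.25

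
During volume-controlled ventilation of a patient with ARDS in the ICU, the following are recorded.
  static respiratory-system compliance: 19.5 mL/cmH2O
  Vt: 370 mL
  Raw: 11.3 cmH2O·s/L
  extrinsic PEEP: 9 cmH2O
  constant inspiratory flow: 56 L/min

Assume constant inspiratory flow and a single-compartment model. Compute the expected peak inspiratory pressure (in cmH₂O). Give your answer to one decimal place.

38.5

Flow: 56 L/min ÷ 60 = 0.9333 L/s.
Equation of motion (constant flow): PIP = Vt/C + R·V̇ + PEEP.
PIP = 370/19.5 + 11.3×0.9333 + 9 = 18.974 + 10.546 + 9 = 38.52 cmH2O.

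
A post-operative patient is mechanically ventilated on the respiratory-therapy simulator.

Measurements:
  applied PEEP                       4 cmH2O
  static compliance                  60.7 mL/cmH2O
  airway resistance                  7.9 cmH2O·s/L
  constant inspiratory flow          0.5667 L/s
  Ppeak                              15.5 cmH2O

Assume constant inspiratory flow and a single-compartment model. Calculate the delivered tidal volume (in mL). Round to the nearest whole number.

426

Equation of motion (constant flow): PIP = Vt/C + R·V̇ + PEEP.
Vt/C = PIP − R·V̇ − PEEP = 15.5 − 4.477 − 4 = 7.023 cmH2O.
Vt = C × 7.023 = 60.7 × 7.023 = 426.3 mL.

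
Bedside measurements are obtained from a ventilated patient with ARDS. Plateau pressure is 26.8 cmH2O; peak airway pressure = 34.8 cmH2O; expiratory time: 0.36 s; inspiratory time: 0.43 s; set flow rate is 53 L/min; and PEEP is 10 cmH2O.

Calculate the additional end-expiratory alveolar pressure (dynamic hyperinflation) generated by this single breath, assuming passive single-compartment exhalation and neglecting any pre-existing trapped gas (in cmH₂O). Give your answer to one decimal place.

2.9

Flow: 53 L/min ÷ 60 = 0.8833 L/s.
Vt = flow × Ti = 0.8833 L/s × 0.43 s × 1000 mL/L = 379.82 mL.
R = (PIP − Pplat)/V̇ = (34.8 − 26.8) / 0.8833 = 8.0/0.8833 = 9.057 cmH2O·s/L.
C = Vt/(Pplat − PEEP) = 379.82 / (26.8 − 10) = 379.82/16.8 = 22.608 mL/cmH2O.
τ = R × C = 9.057 × 0.02261 L/cmH2O = 0.2048 s.
Fraction remaining = e^(−Te/τ) = e^(−0.36/0.2048) = 0.1724; trapped volume = 379.82 × 0.1724 = 65.481 mL.
Additional alveolar pressure from trapping ≈ V_trapped / C = 65.481 / 22.608 = 2.896 cmH2O.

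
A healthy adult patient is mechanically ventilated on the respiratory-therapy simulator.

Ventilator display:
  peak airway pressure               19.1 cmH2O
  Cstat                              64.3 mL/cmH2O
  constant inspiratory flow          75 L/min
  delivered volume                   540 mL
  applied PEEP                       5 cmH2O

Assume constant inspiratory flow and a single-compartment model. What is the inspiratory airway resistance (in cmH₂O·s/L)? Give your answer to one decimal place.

4.6

Flow: 75 L/min ÷ 60 = 1.25 L/s.
Equation of motion (constant flow): PIP = Vt/C + R·V̇ + PEEP.
R·V̇ = PIP − Vt/C − PEEP = 19.1 − 540/64.3 − 5 = 19.1 − 8.398 − 5 = 5.702 cmH2O.
R = 5.702 / 1.25 = 4.562 cmH2O·s/L.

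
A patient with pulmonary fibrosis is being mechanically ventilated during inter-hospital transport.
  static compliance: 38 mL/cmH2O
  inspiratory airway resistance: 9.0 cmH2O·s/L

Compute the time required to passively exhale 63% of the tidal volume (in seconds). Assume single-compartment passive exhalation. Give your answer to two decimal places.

τ = R × C = 9.0 × 38 mL/cmH2O = 9.0 × 0.038 L/cmH2O = 0.342 s.
Exhaled fraction f = 1 − e^(−t/τ) → t = −τ·ln(1 − f) = −0.342·ln(0.37) = 0.34 s.

0.34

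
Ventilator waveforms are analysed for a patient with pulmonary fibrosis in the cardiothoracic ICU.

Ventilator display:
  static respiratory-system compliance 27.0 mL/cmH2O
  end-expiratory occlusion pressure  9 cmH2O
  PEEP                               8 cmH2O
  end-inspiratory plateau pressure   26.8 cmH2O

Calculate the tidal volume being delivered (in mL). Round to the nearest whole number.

481

End-expiratory occlusion gives total PEEP = 9 cmH2O (intrinsic PEEP = 9 − 8 = 1). Use total PEEP for the elastic gradient.
Vt = Cstat × (Pplat − PEEPtotal) = 27.0 × (26.8 − 9) = 27.0 × 17.8 = 480.6 mL.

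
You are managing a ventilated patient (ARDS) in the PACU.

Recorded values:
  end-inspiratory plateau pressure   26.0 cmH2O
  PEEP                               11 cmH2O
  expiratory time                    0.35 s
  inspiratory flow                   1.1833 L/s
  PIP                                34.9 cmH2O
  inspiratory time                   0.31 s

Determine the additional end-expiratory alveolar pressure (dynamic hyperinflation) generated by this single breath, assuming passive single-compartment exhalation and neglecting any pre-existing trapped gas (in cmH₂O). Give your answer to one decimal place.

2.2

Vt = flow × Ti = 1.1833 L/s × 0.31 s × 1000 mL/L = 366.82 mL.
R = (PIP − Pplat)/V̇ = (34.9 − 26.0) / 1.1833 = 8.9/1.1833 = 7.521 cmH2O·s/L.
C = Vt/(Pplat − PEEP) = 366.82 / (26.0 − 11) = 366.82/15.0 = 24.455 mL/cmH2O.
τ = R × C = 7.521 × 0.02446 L/cmH2O = 0.184 s.
Fraction remaining = e^(−Te/τ) = e^(−0.35/0.184) = 0.1492; trapped volume = 366.82 × 0.1492 = 54.73 mL.
Additional alveolar pressure from trapping ≈ V_trapped / C = 54.73 / 24.455 = 2.238 cmH2O.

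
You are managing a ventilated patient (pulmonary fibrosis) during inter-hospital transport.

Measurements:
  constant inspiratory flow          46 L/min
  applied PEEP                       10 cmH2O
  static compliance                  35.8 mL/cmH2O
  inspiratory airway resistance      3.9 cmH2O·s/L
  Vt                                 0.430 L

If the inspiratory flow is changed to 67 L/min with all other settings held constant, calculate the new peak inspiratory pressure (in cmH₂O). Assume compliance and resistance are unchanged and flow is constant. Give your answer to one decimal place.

26.4

Flow: 46 L/min ÷ 60 = 0.7667 L/s.
New flow: 67 L/min ÷ 60 = 1.1167 L/s.
PIP = Vt/C + R·V̇ + PEEP (constant-flow equation of motion).
Only the resistive term changes: ΔPIP = R × ΔV̇ = 3.9 × (1.1167 − 0.7667) = 3.9 × 0.35 = 1.365 cmH2O.
Original PIP = 430/35.8 + 3.9×0.7667 + 10 = 25.001 cmH2O; new PIP = 25.001 + (1.365) = 26.366 cmH2O.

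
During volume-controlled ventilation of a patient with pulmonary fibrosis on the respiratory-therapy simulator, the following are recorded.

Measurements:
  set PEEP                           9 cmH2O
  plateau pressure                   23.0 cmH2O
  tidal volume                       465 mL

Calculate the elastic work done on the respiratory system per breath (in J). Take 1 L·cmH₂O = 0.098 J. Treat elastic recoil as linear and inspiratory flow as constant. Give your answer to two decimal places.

0.32

Elastic work ≈ ½ × (Pplat − PEEP) × Vt = 0.5 × (23.0 − 9) × 0.465 L = 0.5 × 14.0 × 0.465 = 3.255 L·cmH2O.
× 0.098 J/(L·cmH2O) → 0.319 J.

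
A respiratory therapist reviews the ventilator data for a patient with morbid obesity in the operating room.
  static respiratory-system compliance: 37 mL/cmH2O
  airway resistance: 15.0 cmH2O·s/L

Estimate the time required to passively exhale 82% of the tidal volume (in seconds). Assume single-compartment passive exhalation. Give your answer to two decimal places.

τ = R × C = 15.0 × 37 mL/cmH2O = 15.0 × 0.037 L/cmH2O = 0.555 s.
Exhaled fraction f = 1 − e^(−t/τ) → t = −τ·ln(1 − f) = −0.555·ln(0.18) = 0.9517 s.

0.95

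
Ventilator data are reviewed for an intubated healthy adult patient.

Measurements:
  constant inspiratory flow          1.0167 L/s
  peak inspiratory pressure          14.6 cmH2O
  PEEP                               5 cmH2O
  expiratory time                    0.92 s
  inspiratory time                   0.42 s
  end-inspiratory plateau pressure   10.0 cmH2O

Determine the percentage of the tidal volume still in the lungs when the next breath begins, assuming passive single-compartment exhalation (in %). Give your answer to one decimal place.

Vt = flow × Ti = 1.0167 L/s × 0.42 s × 1000 mL/L = 427.01 mL.
R = (PIP − Pplat)/V̇ = (14.6 − 10.0) / 1.0167 = 4.6/1.0167 = 4.524 cmH2O·s/L.
C = Vt/(Pplat − PEEP) = 427.01 / (10.0 − 5) = 427.01/5.0 = 85.402 mL/cmH2O.
τ = R × C = 4.524 × 0.0854 L/cmH2O = 0.3863 s.
Fraction remaining at end-expiration = e^(−Te/τ) = e^(−0.92/0.3863) = 0.09241 → 9.241%.

9.2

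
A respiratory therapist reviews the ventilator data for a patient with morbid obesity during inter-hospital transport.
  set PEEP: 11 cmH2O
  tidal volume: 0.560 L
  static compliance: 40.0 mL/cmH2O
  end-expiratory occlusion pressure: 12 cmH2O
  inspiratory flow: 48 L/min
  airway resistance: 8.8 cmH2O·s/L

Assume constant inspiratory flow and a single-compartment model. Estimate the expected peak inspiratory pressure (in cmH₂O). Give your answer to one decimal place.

Flow: 48 L/min ÷ 60 = 0.8 L/s.
Total PEEP = 12 cmH2O (set 11 + intrinsic 1); this is the baseline alveolar pressure.
Equation of motion (constant flow): PIP = Vt/C + R·V̇ + PEEP.
PIP = 560/40.0 + 8.8×0.8 + 12 = 14.0 + 7.04 + 12 = 33.04 cmH2O.

33.0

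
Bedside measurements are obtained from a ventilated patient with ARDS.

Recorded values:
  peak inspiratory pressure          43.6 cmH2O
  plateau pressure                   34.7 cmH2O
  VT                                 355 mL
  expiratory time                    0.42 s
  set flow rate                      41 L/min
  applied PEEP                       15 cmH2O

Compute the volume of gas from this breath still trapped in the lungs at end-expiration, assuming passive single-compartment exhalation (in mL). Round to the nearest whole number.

Flow: 41 L/min ÷ 60 = 0.6833 L/s.
R = (PIP − Pplat)/V̇ = (43.6 − 34.7) / 0.6833 = 8.9/0.6833 = 13.025 cmH2O·s/L.
C = Vt/(Pplat − PEEP) = 355.0 / (34.7 − 15) = 355.0/19.7 = 18.02 mL/cmH2O.
τ = R × C = 13.025 × 0.01802 L/cmH2O = 0.2347 s.
Fraction remaining = e^(−Te/τ) = e^(−0.42/0.2347) = 0.167.
Trapped volume = 355.0 × 0.167 = 59.285 mL.

59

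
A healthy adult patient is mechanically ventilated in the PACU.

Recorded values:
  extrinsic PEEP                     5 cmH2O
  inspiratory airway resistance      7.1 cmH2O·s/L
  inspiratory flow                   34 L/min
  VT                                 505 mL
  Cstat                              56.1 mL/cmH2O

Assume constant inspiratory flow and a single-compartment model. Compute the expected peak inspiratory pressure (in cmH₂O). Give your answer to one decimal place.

Flow: 34 L/min ÷ 60 = 0.5667 L/s.
Equation of motion (constant flow): PIP = Vt/C + R·V̇ + PEEP.
PIP = 505/56.1 + 7.1×0.5667 + 5 = 9.002 + 4.024 + 5 = 18.026 cmH2O.

18.0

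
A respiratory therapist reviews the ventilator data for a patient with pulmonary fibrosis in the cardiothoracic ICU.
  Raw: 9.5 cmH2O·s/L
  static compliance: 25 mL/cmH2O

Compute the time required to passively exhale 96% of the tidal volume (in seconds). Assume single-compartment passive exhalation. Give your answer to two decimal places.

0.76

τ = R × C = 9.5 × 25 mL/cmH2O = 9.5 × 0.025 L/cmH2O = 0.2375 s.
Exhaled fraction f = 1 − e^(−t/τ) → t = −τ·ln(1 − f) = −0.2375·ln(0.04) = 0.7645 s.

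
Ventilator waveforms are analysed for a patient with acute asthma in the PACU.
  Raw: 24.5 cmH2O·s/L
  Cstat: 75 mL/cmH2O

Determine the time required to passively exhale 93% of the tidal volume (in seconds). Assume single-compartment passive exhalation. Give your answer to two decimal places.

τ = R × C = 24.5 × 75 mL/cmH2O = 24.5 × 0.075 L/cmH2O = 1.838 s.
Exhaled fraction f = 1 − e^(−t/τ) → t = −τ·ln(1 − f) = −1.838·ln(0.07) = 4.888 s.

4.89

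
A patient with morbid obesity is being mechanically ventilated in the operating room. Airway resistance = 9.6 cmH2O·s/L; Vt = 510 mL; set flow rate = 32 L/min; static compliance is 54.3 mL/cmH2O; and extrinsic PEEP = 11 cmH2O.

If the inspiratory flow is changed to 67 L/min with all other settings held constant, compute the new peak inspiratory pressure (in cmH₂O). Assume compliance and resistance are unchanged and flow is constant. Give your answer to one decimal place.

Flow: 32 L/min ÷ 60 = 0.5333 L/s.
New flow: 67 L/min ÷ 60 = 1.1167 L/s.
PIP = Vt/C + R·V̇ + PEEP (constant-flow equation of motion).
Only the resistive term changes: ΔPIP = R × ΔV̇ = 9.6 × (1.1167 − 0.5333) = 9.6 × 0.5834 = 5.601 cmH2O.
Original PIP = 510/54.3 + 9.6×0.5333 + 11 = 25.512 cmH2O; new PIP = 25.512 + (5.601) = 31.113 cmH2O.

31.1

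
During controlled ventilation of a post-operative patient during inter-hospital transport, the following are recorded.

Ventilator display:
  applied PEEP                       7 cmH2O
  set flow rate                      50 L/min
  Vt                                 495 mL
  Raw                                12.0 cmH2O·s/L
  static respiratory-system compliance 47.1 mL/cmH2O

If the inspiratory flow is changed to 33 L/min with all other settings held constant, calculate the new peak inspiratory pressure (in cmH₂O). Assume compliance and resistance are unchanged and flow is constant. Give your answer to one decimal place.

24.1

Flow: 50 L/min ÷ 60 = 0.8333 L/s.
New flow: 33 L/min ÷ 60 = 0.55 L/s.
PIP = Vt/C + R·V̇ + PEEP (constant-flow equation of motion).
Only the resistive term changes: ΔPIP = R × ΔV̇ = 12.0 × (0.55 − 0.8333) = 12.0 × -0.2833 = -3.4 cmH2O.
Original PIP = 495/47.1 + 12.0×0.8333 + 7 = 27.509 cmH2O; new PIP = 27.509 + (-3.4) = 24.109 cmH2O.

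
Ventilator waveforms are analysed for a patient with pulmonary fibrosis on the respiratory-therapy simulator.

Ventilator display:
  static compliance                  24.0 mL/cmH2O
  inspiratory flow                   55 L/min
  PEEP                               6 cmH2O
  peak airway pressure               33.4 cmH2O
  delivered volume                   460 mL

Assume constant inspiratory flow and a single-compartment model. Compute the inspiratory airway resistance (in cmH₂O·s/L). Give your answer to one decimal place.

9.0

Flow: 55 L/min ÷ 60 = 0.9167 L/s.
Equation of motion (constant flow): PIP = Vt/C + R·V̇ + PEEP.
R·V̇ = PIP − Vt/C − PEEP = 33.4 − 460/24.0 − 6 = 33.4 − 19.167 − 6 = 8.233 cmH2O.
R = 8.233 / 0.9167 = 8.981 cmH2O·s/L.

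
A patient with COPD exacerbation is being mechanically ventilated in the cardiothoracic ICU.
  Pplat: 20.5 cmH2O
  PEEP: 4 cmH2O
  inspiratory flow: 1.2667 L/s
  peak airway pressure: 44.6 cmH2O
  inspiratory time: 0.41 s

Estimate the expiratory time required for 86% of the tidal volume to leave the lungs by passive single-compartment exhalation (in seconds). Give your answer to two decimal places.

Vt = flow × Ti = 1.2667 L/s × 0.41 s × 1000 mL/L = 519.35 mL.
R = (PIP − Pplat)/V̇ = (44.6 − 20.5) / 1.2667 = 24.1/1.2667 = 19.026 cmH2O·s/L.
C = Vt/(Pplat − PEEP) = 519.35 / (20.5 − 4) = 519.35/16.5 = 31.476 mL/cmH2O.
τ = R × C = 19.026 × 0.03148 L/cmH2O = 0.5989 s.
t = −τ·ln(1 − 0.86) = −0.5989·ln(0.14) = 1.178 s.

1.18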